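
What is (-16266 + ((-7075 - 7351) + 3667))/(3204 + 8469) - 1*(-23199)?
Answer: 270774902/11673 ≈ 23197.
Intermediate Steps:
(-16266 + ((-7075 - 7351) + 3667))/(3204 + 8469) - 1*(-23199) = (-16266 + (-14426 + 3667))/11673 + 23199 = (-16266 - 10759)*(1/11673) + 23199 = -27025*1/11673 + 23199 = -27025/11673 + 23199 = 270774902/11673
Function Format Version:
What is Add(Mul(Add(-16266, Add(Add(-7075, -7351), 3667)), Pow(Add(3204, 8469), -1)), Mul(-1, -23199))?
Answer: Rational(270774902, 11673) ≈ 23197.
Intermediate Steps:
Add(Mul(Add(-16266, Add(Add(-7075, -7351), 3667)), Pow(Add(3204, 8469), -1)), Mul(-1, -23199)) = Add(Mul(Add(-16266, Add(-14426, 3667)), Pow(11673, -1)), 23199) = Add(Mul(Add(-16266, -10759), Rational(1, 11673)), 23199) = Add(Mul(-27025, Rational(1, 11673)), 23199) = Add(Rational(-27025, 11673), 23199) = Rational(270774902, 11673)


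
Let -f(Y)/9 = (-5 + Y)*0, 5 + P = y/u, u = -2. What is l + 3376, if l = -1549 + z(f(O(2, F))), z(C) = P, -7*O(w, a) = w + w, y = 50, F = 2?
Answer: 1797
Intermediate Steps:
O(w, a) = -2*w/7 (O(w, a) = -(w + w)/7 = -2*w/7)
P = -30 (P = -5 + 50/(-2) = -5 + 50*(-1/2) = -5 - 25 = -30)
f(Y) = 0 (f(Y) = -9*(-5 + Y)*0 = -9*0 = 0)
z(C) = -30
l = -1579 (l = -1549 - 30 = -1579)
l + 3376 = -1579 + 3376 = 1797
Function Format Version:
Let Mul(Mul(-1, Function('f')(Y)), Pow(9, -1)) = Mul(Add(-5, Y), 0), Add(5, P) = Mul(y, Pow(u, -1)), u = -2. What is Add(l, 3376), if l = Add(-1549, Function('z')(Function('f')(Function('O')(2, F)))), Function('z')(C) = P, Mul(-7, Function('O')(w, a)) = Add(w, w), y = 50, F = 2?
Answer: 1797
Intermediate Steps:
Function('O')(w, a) = Mul(Rational(-2, 7), w) (Function('O')(w, a) = Mul(Rational(-1, 7), Add(w, w)) = Mul(Rational(-1, 7), Mul(2, w)) = Mul(Rational(-2, 7), w))
P = -30 (P = Add(-5, Mul(50, Pow(-2, -1))) = Add(-5, Mul(50, Rational(-1, 2))) = Add(-5, -25) = -30)
Function('f')(Y) = 0 (Function('f')(Y) = Mul(-9, Mul(Add(-5, Y), 0)) = Mul(-9, 0) = 0)
Function('z')(C) = -30
l = -1579 (l = Add(-1549, -30) = -1579)
Add(l, 3376) = Add(-1579, 3376) = 1797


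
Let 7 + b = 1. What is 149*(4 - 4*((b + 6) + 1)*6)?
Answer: -2980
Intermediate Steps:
b = -6 (b = -7 + 1 = -6)
149*(4 - 4*((b + 6) + 1)*6) = 149*(4 - 4*((-6 + 6) + 1)*6) = 149*(4 - 4*(0 + 1)*6) = 149*(4 - 4*1*6) = 149*(4 - 4*6) = 149*(4 - 24) = 149*(-20) = -2980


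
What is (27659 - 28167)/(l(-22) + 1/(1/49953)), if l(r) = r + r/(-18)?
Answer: -2286/224695 ≈ -0.010174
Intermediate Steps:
l(r) = 17*r/18 (l(r) = r + r*(-1/18) = r - r/18 = 17*r/18)
(27659 - 28167)/(l(-22) + 1/(1/49953)) = (27659 - 28167)/((17/18)*(-22) + 1/(1/49953)) = -508/(-187/9 + 1/(1/49953)) = -508/(-187/9 + 49953) = -508/449390/9 = -508*9/449390 = -2286/224695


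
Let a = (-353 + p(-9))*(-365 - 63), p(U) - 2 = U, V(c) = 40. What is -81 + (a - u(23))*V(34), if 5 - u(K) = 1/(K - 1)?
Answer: 67792129/11 ≈ 6.1629e+6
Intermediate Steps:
u(K) = 5 - 1/(-1 + K) (u(K) = 5 - 1/(K - 1) = 5 - 1/(-1 + K))
p(U) = 2 + U
a = 154080 (a = (-353 + (2 - 9))*(-365 - 63) = (-353 - 7)*(-428) = -360*(-428) = 154080)
-81 + (a - u(23))*V(34) = -81 + (154080 - (-6 + 5*23)/(-1 + 23))*40 = -81 + (154080 - (-6 + 115)/22)*40 = -81 + (154080 - 109/22)*40 = -81 + (3389651/22)*40 = -81 + 67793020/11 = 67792129/11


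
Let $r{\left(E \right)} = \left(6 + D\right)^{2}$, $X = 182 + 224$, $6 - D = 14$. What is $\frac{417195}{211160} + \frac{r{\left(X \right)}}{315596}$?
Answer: $\frac{6583295893}{3332062568} \approx 1.9757$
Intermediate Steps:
$D = -8$ ($D = 6 - 14 = -8$)
$X = 406$
$r{\left(E \right)} = 4$ ($r{\left(E \right)} = \left(6 - 8\right)^{2} = \left(-2\right)^{2} = 4$)
$\frac{417195}{211160} + \frac{r{\left(X \right)}}{315596} = \frac{417195}{211160} + \frac{4}{315596} = 417195 \cdot \frac{1}{211160} + 4 \cdot \frac{1}{315596} = \frac{83439}{42232} + \frac{1}{78899} = \frac{6583295893}{3332062568}$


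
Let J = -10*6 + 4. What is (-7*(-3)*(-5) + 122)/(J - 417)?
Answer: -17/473 ≈ -0.035941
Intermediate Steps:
J = -56 (J = -60 + 4 = -56)
(-7*(-3)*(-5) + 122)/(J - 417) = (-7*(-3)*(-5) + 122)/(-56 - 417) = (21*(-5) + 122)/(-473) = (-105 + 122)*(-1/473) = 17*(-1/473) = -17/473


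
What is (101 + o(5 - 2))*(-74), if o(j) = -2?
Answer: -7326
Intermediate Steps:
(101 + o(5 - 2))*(-74) = (101 - 2)*(-74) = 99*(-74) = -7326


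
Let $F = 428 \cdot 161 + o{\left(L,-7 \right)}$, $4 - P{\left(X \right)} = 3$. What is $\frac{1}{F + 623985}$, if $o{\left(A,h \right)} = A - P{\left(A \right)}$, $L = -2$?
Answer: $\frac{1}{692890} \approx 1.4432 \cdot 10^{-6}$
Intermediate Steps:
$P{\left(X \right)} = 1$ ($P{\left(X \right)} = 4 - 3 = 1$)
$o{\left(A,h \right)} = -1 + A$ ($o{\left(A,h \right)} = A - 1 = -1 + A$)
$F = 68905$ ($F = 428 \cdot 161 - 3 = 68908 - 3 = 68905$)
$\frac{1}{F + 623985} = \frac{1}{68905 + 623985} = \frac{1}{692890}$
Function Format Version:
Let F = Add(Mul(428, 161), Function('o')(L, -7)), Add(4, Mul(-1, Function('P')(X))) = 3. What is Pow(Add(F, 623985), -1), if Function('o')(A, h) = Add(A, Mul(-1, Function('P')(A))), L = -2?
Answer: Rational(1, 692890) ≈ 1.4432e-6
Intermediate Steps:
Function('P')(X) = 1 (Function('P')(X) = Add(4, Mul(-1, 3)) = Add(4, -3) = 1)
Function('o')(A, h) = Add(-1, A) (Function('o')(A, h) = Add(A, Mul(-1, 1)) = Add(A, -1) = Add(-1, A))
F = 68905 (F = Add(Mul(428, 161), Add(-1, -2)) = Add(68908, -3) = 68905)
Pow(Add(F, 623985), -1) = Pow(Add(68905, 623985), -1) = Pow(692890, -1) = Rational(1, 692890)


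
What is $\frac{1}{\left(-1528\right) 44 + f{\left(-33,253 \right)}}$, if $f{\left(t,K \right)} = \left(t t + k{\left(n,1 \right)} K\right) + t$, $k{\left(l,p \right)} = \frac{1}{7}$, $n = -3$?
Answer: $- \frac{7}{462979} \approx -1.5119 \cdot 10^{-5}$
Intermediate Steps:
$k{\left(l,p \right)} = \frac{1}{7}$
$f{\left(t,K \right)} = t + t^{2} + \frac{K}{7}$ ($f{\left(t,K \right)} = \left(t t + \frac{K}{7}\right) + t = \left(t^{2} + \frac{K}{7}\right) + t = t + t^{2} + \frac{K}{7}$)
$\frac{1}{\left(-1528\right) 44 + f{\left(-33,253 \right)}} = \frac{1}{\left(-1528\right) 44 + \left(-33 + \left(-33\right)^{2} + \frac{1}{7} \cdot 253\right)} = \frac{1}{-67232 + \left(-33 + 1089 + \frac{253}{7}\right)} = \frac{1}{-67232 + \frac{7645}{7}} = \frac{1}{- \frac{462979}{7}} = - \frac{7}{462979}$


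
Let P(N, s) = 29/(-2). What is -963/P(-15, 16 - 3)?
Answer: 1926/29 ≈ 66.414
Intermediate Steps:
P(N, s) = -29/2 (P(N, s) = 29*(-½) = -29/2)
-963/P(-15, 16 - 3) = -963/(-29/2) = -963*(-2/29) = 1926/29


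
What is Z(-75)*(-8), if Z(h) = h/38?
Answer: 300/19 ≈ 15.789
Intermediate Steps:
Z(h) = h/38 (Z(h) = h*(1/38) = h/38)
Z(-75)*(-8) = ((1/38)*(-75))*(-8) = -75/38*(-8) = 300/19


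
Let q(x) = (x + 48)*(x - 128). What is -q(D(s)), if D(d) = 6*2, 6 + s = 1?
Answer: 6960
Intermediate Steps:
s = -5 (s = -6 + 1 = -5)
D(d) = 12
q(x) = (-128 + x)*(48 + x) (q(x) = (48 + x)*(-128 + x) = (-128 + x)*(48 + x))
-q(D(s)) = -(-6144 + 12² - 80*12) = -(-6144 + 144 - 960) = -1*(-6960) = 6960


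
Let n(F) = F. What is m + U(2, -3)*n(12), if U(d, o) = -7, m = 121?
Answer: 37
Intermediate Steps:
m + U(2, -3)*n(12) = 121 - 7*12 = 121 - 84 = 37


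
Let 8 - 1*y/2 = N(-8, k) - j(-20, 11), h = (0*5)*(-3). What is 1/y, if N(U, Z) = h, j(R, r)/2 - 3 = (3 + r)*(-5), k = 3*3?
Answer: -1/252 ≈ -0.0039683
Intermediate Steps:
k = 9
j(R, r) = -24 - 10*r (j(R, r) = 6 + 2*((3 + r)*(-5)) = 6 + 2*(-15 - 5*r) = 6 + (-30 - 10*r) = -24 - 10*r)
h = 0 (h = 0*(-3) = 0)
N(U, Z) = 0
y = -252 (y = 16 - 2*(0 - (-24 - 10*11)) = 16 - 2*(0 - (-24 - 110)) = 16 - 2*(0 - 1*(-134)) = 16 - 2*(0 + 134) = 16 - 2*134 = 16 - 268 = -252)
1/y = 1/(-252) = -1/252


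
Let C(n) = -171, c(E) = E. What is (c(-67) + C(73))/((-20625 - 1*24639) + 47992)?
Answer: -119/1364 ≈ -0.087243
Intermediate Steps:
(c(-67) + C(73))/((-20625 - 1*24639) + 47992) = (-67 - 171)/((-20625 - 1*24639) + 47992) = -238/((-20625 - 24639) + 47992) = -238/(-45264 + 47992) = -238/2728 = -238*1/2728 = -119/1364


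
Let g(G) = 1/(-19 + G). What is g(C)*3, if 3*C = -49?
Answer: -9/106 ≈ -0.084906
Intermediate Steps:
C = -49/3 (C = (⅓)*(-49) = -49/3 ≈ -16.333)
g(C)*3 = 3/(-19 - 49/3) = 3/(-106/3) = -3/106*3 = -9/106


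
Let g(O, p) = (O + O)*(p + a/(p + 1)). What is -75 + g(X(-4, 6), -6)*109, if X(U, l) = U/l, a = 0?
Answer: 797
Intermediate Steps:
g(O, p) = 2*O*p (g(O, p) = (O + O)*(p + 0/(p + 1)) = (2*O)*(p + 0/(1 + p)) = (2*O)*(p + 0) = (2*O)*p = 2*O*p)
-75 + g(X(-4, 6), -6)*109 = -75 + (2*(-4/6)*(-6))*109 = -75 + (2*(-4*1/6)*(-6))*109 = -75 + (2*(-2/3)*(-6))*109 = -75 + 8*109 = -75 + 872 = 797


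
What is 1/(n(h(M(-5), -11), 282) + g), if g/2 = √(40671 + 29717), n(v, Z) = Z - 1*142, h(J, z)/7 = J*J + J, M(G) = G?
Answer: -35/65488 + √17597/65488 ≈ 0.0014912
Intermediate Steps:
h(J, z) = 7*J + 7*J² (h(J, z) = 7*(J*J + J) = 7*(J² + J) = 7*(J + J²) = 7*J + 7*J²)
n(v, Z) = -142 + Z (n(v, Z) = Z - 142 = -142 + Z)
g = 4*√17597 (g = 2*√(40671 + 29717) = 2*√70388 = 2*(2*√17597) = 4*√17597 ≈ 530.62)
1/(n(h(M(-5), -11), 282) + g) = 1/((-142 + 282) + 4*√17597) = 1/(140 + 4*√17597)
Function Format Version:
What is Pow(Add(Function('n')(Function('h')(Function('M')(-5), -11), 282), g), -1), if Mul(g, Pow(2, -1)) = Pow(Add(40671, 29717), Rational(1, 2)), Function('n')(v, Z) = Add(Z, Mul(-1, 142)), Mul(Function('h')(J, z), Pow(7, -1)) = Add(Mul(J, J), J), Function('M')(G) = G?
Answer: Add(Rational(-35, 65488), Mul(Rational(1, 65488), Pow(17597, Rational(1, 2)))) ≈ 0.0014912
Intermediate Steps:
Function('h')(J, z) = Add(Mul(7, J), Mul(7, Pow(J, 2))) (Function('h')(J, z) = Mul(7, Add(Mul(J, J), J)) = Mul(7, Add(Pow(J, 2), J)) = Mul(7, Add(J, Pow(J, 2))) = Add(Mul(7, J), Mul(7, Pow(J, 2))))
Function('n')(v, Z) = Add(-142, Z) (Function('n')(v, Z) = Add(Z, -142) = Add(-142, Z))
g = Mul(4, Pow(17597, Rational(1, 2))) (g = Mul(2, Pow(Add(40671, 29717), Rational(1, 2))) = Mul(2, Pow(70388, Rational(1, 2))) = Mul(2, Mul(2, Pow(17597, Rational(1, 2)))) = Mul(4, Pow(17597, Rational(1, 2))) ≈ 530.62)
Pow(Add(Function('n')(Function('h')(Function('M')(-5), -11), 282), g), -1) = Pow(Add(Add(-142, 282), Mul(4, Pow(17597, Rational(1, 2)))), -1) = Pow(Add(140, Mul(4, Pow(17597, Rational(1, 2)))), -1)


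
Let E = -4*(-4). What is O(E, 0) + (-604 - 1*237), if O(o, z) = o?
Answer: -825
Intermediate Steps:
E = 16
O(E, 0) + (-604 - 1*237) = 16 + (-604 - 1*237) = 16 + (-604 - 237) = 16 - 841 = -825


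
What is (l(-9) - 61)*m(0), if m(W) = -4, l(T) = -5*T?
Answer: 64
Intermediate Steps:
(l(-9) - 61)*m(0) = (-5*(-9) - 61)*(-4) = (45 - 61)*(-4) = -16*(-4) = 64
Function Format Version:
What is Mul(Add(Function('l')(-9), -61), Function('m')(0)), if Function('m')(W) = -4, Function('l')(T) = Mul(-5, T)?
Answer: 64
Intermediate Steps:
Mul(Add(Function('l')(-9), -61), Function('m')(0)) = Mul(Add(Mul(-5, -9), -61), -4) = Mul(Add(45, -61), -4) = Mul(-16, -4) = 64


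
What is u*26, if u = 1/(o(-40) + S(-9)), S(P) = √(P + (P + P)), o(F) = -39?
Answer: -169/258 - 13*I*√3/258 ≈ -0.65504 - 0.087274*I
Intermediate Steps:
S(P) = √3*√P (S(P) = √(P + 2*P) = √(3*P) = √3*√P)
u = 1/(-39 + 3*I*√3) (u = 1/(-39 + √3*√(-9)) = 1/(-39 + √3*(3*I)) = 1/(-39 + 3*I*√3) ≈ -0.025194 - 0.0033567*I)
u*26 = (-13/516 - I*√3/516)*26 = -169/258 - 13*I*√3/258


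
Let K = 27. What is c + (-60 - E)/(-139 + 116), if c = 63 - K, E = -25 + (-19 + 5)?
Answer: 849/23 ≈ 36.913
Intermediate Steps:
E = -39 (E = -25 - 14 = -39)
c = 36 (c = 63 - 1*27 = 63 - 27 = 36)
c + (-60 - E)/(-139 + 116) = 36 + (-60 - 1*(-39))/(-139 + 116) = 36 + (-60 + 39)/(-23) = 36 - 21*(-1/23) = 36 + 21/23 = 849/23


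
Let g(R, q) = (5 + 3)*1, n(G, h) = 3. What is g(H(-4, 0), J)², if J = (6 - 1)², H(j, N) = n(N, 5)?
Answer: 64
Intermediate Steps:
H(j, N) = 3
J = 25 (J = 5² = 25)
g(R, q) = 8 (g(R, q) = 8*1 = 8)
g(H(-4, 0), J)² = 8² = 64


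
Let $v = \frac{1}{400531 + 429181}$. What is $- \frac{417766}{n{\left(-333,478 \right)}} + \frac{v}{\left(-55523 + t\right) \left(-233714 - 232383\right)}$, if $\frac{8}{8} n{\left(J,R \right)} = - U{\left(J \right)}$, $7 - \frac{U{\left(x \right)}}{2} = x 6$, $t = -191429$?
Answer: $\frac{19948916977285041561429}{191483167799469120640} \approx 104.18$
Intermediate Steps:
$U{\left(x \right)} = 14 - 12 x$ ($U{\left(x \right)} = 14 - 2 x 6 = 14 - 2 \cdot 6 x = 14 - 12 x$)
$n{\left(J,R \right)} = -14 + 12 J$ ($n{\left(J,R \right)} = - (14 - 12 J) = -14 + 12 J$)
$v = \frac{1}{829712} \approx 1.2052 \cdot 10^{-6}$
$- \frac{417766}{n{\left(-333,478 \right)}} + \frac{v}{\left(-55523 + t\right) \left(-233714 - 232383\right)} = - \frac{417766}{-14 + 12 \left(-333\right)} + \frac{1}{829712 \left(-55523 - 191429\right) \left(-233714 - 232383\right)} = - \frac{417766}{-14 - 3996} + \frac{1}{829712 \left(\left(-246952\right) \left(-466097\right)\right)} = - \frac{417766}{-4010} + \frac{1}{829712 \cdot 115103586344} = \left(-417766\right) \left(- \frac{1}{4010}\right) + \frac{1}{829712} \cdot \frac{1}{115103586344} = \frac{208883}{2005} + \frac{1}{95502826832652928} = \frac{19948916977285041561429}{191483167799469120640}$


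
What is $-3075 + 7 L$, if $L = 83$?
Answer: $-2494$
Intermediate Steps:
$-3075 + 7 L = -3075 + 7 \cdot 83 = -3075 + 581 = -2494$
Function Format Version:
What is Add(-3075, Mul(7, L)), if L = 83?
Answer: -2494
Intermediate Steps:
Add(-3075, Mul(7, L)) = Add(-3075, Mul(7, 83)) = Add(-3075, 581) = -2494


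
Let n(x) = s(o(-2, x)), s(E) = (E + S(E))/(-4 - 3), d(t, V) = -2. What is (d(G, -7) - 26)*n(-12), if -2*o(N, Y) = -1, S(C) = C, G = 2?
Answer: 4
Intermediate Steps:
o(N, Y) = 1/2 (o(N, Y) = -1/2*(-1) = 1/2)
s(E) = -2*E/7 (s(E) = (E + E)/(-4 - 3) = (2*E)/(-7) = (2*E)*(-1/7) = -2*E/7)
n(x) = -1/7 (n(x) = -2/7*1/2 = -1/7)
(d(G, -7) - 26)*n(-12) = (-2 - 26)*(-1/7) = -28*(-1/7) = 4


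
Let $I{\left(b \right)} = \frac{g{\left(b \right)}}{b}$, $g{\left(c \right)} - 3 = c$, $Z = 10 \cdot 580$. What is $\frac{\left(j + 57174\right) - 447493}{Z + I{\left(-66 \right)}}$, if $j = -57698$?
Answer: $- \frac{9856374}{127621} \approx -77.232$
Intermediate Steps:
$Z = 5800$
$g{\left(c \right)} = 3 + c$
$I{\left(b \right)} = \frac{3 + b}{b}$
$\frac{\left(j + 57174\right) - 447493}{Z + I{\left(-66 \right)}} = \frac{\left(-57698 + 57174\right) - 447493}{5800 + \frac{3 - 66}{-66}} = \frac{-524 - 447493}{5800 - - \frac{21}{22}} = - \frac{448017}{5800 + \frac{21}{22}} = - \frac{448017}{\frac{127621}{22}} = \left(-448017\right) \frac{22}{127621} = - \frac{9856374}{127621}$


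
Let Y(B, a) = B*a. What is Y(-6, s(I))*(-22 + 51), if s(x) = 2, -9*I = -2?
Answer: -348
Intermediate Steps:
I = 2/9 (I = -⅑*(-2) = 2/9 ≈ 0.22222)
Y(-6, s(I))*(-22 + 51) = (-6*2)*(-22 + 51) = -12*29 = -348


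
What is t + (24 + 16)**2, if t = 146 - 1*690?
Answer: 1056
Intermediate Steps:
t = -544 (t = 146 - 690 = -544)
t + (24 + 16)**2 = -544 + (24 + 16)**2 = -544 + 40**2 = -544 + 1600 = 1056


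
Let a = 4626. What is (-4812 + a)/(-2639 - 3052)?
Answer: 62/1897 ≈ 0.032683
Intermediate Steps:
(-4812 + a)/(-2639 - 3052) = (-4812 + 4626)/(-2639 - 3052) = -186/(-5691) = -186*(-1/5691) = 62/1897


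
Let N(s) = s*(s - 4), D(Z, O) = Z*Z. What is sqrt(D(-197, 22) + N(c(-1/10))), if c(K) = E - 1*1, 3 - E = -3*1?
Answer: sqrt(38814) ≈ 197.01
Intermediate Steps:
E = 6 (E = 3 - (-3) = 3 - 1*(-3) = 3 + 3 = 6)
D(Z, O) = Z**2
c(K) = 5 (c(K) = 6 - 1*1 = 6 - 1 = 5)
N(s) = s*(-4 + s)
sqrt(D(-197, 22) + N(c(-1/10))) = sqrt((-197)**2 + 5*(-4 + 5)) = sqrt(38809 + 5*1) = sqrt(38809 + 5) = sqrt(38814)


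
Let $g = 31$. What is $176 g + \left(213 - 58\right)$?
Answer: $5611$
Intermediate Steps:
$176 g + \left(213 - 58\right) = 176 \cdot 31 + \left(213 - 58\right) = 5456 + \left(213 - 58\right) = 5456 + 155 = 5611$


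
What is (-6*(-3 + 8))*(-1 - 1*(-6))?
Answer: -150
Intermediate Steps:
(-6*(-3 + 8))*(-1 - 1*(-6)) = (-6*5)*(-1 + 6) = -30*5 = -150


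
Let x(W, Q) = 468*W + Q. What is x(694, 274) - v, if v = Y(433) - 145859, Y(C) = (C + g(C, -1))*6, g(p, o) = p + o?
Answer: 465735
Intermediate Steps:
g(p, o) = o + p
x(W, Q) = Q + 468*W
Y(C) = -6 + 12*C (Y(C) = (C + (-1 + C))*6 = (-1 + 2*C)*6 = -6 + 12*C)
v = -140669 (v = (-6 + 12*433) - 145859 = (-6 + 5196) - 145859 = 5190 - 145859 = -140669)
x(694, 274) - v = (274 + 468*694) - 1*(-140669) = (274 + 324792) + 140669 = 325066 + 140669 = 465735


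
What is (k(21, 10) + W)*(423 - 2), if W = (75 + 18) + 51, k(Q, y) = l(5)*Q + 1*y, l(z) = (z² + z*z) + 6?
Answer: 559930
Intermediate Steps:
l(z) = 6 + 2*z² (l(z) = (z² + z²) + 6 = 2*z² + 6 = 6 + 2*z²)
k(Q, y) = y + 56*Q (k(Q, y) = (6 + 2*5²)*Q + 1*y = (6 + 2*25)*Q + y = (6 + 50)*Q + y = 56*Q + y = y + 56*Q)
W = 144 (W = 93 + 51 = 144)
(k(21, 10) + W)*(423 - 2) = ((10 + 56*21) + 144)*(423 - 2) = ((10 + 1176) + 144)*421 = (1186 + 144)*421 = 1330*421 = 559930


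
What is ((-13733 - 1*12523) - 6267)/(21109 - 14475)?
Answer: -32523/6634 ≈ -4.9025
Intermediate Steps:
((-13733 - 1*12523) - 6267)/(21109 - 14475) = ((-13733 - 12523) - 6267)/6634 = (-26256 - 6267)*(1/6634) = -32523*1/6634 = -32523/6634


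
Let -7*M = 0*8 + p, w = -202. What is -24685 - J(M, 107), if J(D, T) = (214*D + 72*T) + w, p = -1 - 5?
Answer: -226593/7 ≈ -32370.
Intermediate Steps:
p = -6
M = 6/7 (M = -(0*8 - 6)/7 = -(0 - 6)/7 = -⅐*(-6) = 6/7 ≈ 0.85714)
J(D, T) = -202 + 72*T + 214*D (J(D, T) = (214*D + 72*T) - 202 = (72*T + 214*D) - 202 = -202 + 72*T + 214*D)
-24685 - J(M, 107) = -24685 - (-202 + 72*107 + 214*(6/7)) = -24685 - (-202 + 7704 + 1284/7) = -24685 - 1*53798/7 = -24685 - 53798/7 = -226593/7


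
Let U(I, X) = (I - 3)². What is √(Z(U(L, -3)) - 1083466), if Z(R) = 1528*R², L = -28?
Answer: 3*√156672958 ≈ 37551.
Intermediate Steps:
U(I, X) = (-3 + I)²
√(Z(U(L, -3)) - 1083466) = √(1528*((-3 - 28)²)² - 1083466) = √(1528*((-31)²)² - 1083466) = √(1528*961² - 1083466) = √(1528*923521 - 1083466) = √(1411140088 - 1083466) = √1410056622 = 3*√156672958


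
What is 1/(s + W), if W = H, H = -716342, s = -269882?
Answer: -1/986224 ≈ -1.0140e-6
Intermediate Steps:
W = -716342
1/(s + W) = 1/(-269882 - 716342) = 1/(-986224) = -1/986224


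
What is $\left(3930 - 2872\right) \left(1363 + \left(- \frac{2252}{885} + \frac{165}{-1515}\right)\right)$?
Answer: $\frac{128647052944}{89385} \approx 1.4392 \cdot 10^{6}$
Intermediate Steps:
$\left(3930 - 2872\right) \left(1363 + \left(- \frac{2252}{885} + \frac{165}{-1515}\right)\right) = 1058 \left(1363 + \left(\left(-2252\right) \frac{1}{885} + 165 \left(- \frac{1}{1515}\right)\right)\right) = 1058 \left(1363 - \frac{237187}{89385}\right) = 1058 \cdot \frac{121594568}{89385} = \frac{128647052944}{89385}$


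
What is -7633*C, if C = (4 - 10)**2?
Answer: -274788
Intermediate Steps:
C = 36 (C = (-6)**2 = 36)
-7633*C = -7633*36 = -274788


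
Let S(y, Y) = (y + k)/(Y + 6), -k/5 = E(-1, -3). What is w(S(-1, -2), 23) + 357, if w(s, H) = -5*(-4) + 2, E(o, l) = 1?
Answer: 379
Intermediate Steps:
k = -5 (k = -5*1 = -5)
S(y, Y) = (-5 + y)/(6 + Y) (S(y, Y) = (y - 5)/(Y + 6) = (-5 + y)/(6 + Y))
w(s, H) = 22 (w(s, H) = 20 + 2 = 22)
w(S(-1, -2), 23) + 357 = 22 + 357 = 379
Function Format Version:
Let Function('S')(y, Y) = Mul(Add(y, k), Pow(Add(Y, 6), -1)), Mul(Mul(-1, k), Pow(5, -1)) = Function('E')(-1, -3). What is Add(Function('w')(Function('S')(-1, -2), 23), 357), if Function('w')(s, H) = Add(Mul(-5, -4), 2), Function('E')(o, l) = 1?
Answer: 379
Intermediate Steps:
k = -5 (k = Mul(-5, 1) = -5)
Function('S')(y, Y) = Mul(Pow(Add(6, Y), -1), Add(-5, y)) (Function('S')(y, Y) = Mul(Add(y, -5), Pow(Add(Y, 6), -1)) = Mul(Add(-5, y), Pow(Add(6, Y), -1)) = Mul(Pow(Add(6, Y), -1), Add(-5, y)))
Function('w')(s, H) = 22 (Function('w')(s, H) = Add(20, 2) = 22)
Add(Function('w')(Function('S')(-1, -2), 23), 357) = Add(22, 357) = 379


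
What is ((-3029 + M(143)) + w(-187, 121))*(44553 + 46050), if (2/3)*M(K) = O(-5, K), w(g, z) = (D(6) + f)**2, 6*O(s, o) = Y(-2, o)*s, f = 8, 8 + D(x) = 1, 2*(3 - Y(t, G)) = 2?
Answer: -549144783/2 ≈ -2.7457e+8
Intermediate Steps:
Y(t, G) = 2 (Y(t, G) = 3 - 1/2*2 = 3 - 1 = 2)
D(x) = -7 (D(x) = -8 + 1 = -7)
O(s, o) = s/3 (O(s, o) = (2*s)/6 = s/3)
w(g, z) = 1 (w(g, z) = (-7 + 8)**2 = 1**2 = 1)
M(K) = -5/2 (M(K) = 3*((1/3)*(-5))/2 = (3/2)*(-5/3) = -5/2)
((-3029 + M(143)) + w(-187, 121))*(44553 + 46050) = ((-3029 - 5/2) + 1)*(44553 + 46050) = (-6063/2 + 1)*90603 = -6061/2*90603 = -549144783/2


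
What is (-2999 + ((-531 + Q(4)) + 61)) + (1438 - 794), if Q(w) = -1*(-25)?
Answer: -2800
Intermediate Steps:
Q(w) = 25
(-2999 + ((-531 + Q(4)) + 61)) + (1438 - 794) = (-2999 + ((-531 + 25) + 61)) + (1438 - 794) = (-2999 + (-506 + 61)) + 644 = (-2999 - 445) + 644 = -3444 + 644 = -2800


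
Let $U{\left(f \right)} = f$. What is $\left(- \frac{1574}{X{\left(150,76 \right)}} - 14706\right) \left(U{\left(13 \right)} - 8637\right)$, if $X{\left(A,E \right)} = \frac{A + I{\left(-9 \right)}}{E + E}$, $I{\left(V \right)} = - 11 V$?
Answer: $\frac{33642586208}{249} \approx 1.3511 \cdot 10^{8}$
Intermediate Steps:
$X{\left(A,E \right)} = \frac{99 + A}{2 E}$ ($X{\left(A,E \right)} = \frac{A - -99}{E + E} = \frac{A + 99}{2 E} = \left(99 + A\right) \frac{1}{2 E} = \frac{99 + A}{2 E}$)
$\left(- \frac{1574}{X{\left(150,76 \right)}} - 14706\right) \left(U{\left(13 \right)} - 8637\right) = \left(- \frac{1574}{\frac{1}{2} \cdot \frac{1}{76} \left(99 + 150\right)} - 14706\right) \left(13 - 8637\right) = \left(- \frac{1574}{\frac{1}{2} \cdot \frac{1}{76} \cdot 249} - 14706\right) \left(-8624\right) = \left(- \frac{1574}{\frac{249}{152}} - 14706\right) \left(-8624\right) = \left(\left(-1574\right) \frac{152}{249} - 14706\right) \left(-8624\right) = \left(- \frac{239248}{249} - 14706\right) \left(-8624\right) = \left(- \frac{3901042}{249}\right) \left(-8624\right) = \frac{33642586208}{249}$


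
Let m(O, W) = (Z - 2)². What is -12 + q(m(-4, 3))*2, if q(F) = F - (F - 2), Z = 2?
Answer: -8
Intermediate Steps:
m(O, W) = 0 (m(O, W) = (2 - 2)² = 0² = 0)
q(F) = 2 (q(F) = F - (-2 + F) = F + (2 - F) = 2)
-12 + q(m(-4, 3))*2 = -12 + 2*2 = -12 + 4 = -8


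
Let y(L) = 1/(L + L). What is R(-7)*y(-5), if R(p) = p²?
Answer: -49/10 ≈ -4.9000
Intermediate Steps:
y(L) = 1/(2*L)
R(-7)*y(-5) = (-7)²*((½)/(-5)) = 49*((½)*(-⅕)) = 49*(-⅒) = -49/10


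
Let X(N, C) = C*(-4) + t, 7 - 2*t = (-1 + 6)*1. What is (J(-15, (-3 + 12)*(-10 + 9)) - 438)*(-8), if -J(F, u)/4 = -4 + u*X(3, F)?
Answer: -14192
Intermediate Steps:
t = 1 (t = 7/2 - (-1 + 6)/2 = 7/2 - 5/2 = 1)
X(N, C) = 1 - 4*C (X(N, C) = C*(-4) + 1 = -4*C + 1 = 1 - 4*C)
J(F, u) = 16 - 4*u*(1 - 4*F) (J(F, u) = -4*(-4 + u*(1 - 4*F)) = 16 - 4*u*(1 - 4*F))
(J(-15, (-3 + 12)*(-10 + 9)) - 438)*(-8) = ((16 + 4*((-3 + 12)*(-10 + 9))*(-1 + 4*(-15))) - 438)*(-8) = ((16 + 4*(9*(-1))*(-1 - 60)) - 438)*(-8) = ((16 + 4*(-9)*(-61)) - 438)*(-8) = ((16 + 2196) - 438)*(-8) = (2212 - 438)*(-8) = 1774*(-8) = -14192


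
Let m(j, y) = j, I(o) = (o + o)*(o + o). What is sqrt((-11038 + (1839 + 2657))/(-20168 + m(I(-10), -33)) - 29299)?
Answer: I*sqrt(715572059195)/4942 ≈ 171.17*I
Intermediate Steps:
I(o) = 4*o**2 (I(o) = (2*o)*(2*o) = 4*o**2)
sqrt((-11038 + (1839 + 2657))/(-20168 + m(I(-10), -33)) - 29299) = sqrt((-11038 + (1839 + 2657))/(-20168 + 4*(-10)**2) - 29299) = sqrt((-11038 + 4496)/(-20168 + 4*100) - 29299) = sqrt(-6542/(-20168 + 400) - 29299) = sqrt(-6542/(-19768) - 29299) = sqrt(-6542*(-1/19768) - 29299) = sqrt(3271/9884 - 29299) = sqrt(-289588045/9884) = I*sqrt(715572059195)/4942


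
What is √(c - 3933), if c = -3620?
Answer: I*√7553 ≈ 86.908*I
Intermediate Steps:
√(c - 3933) = √(-3620 - 3933) = √(-7553) = I*√7553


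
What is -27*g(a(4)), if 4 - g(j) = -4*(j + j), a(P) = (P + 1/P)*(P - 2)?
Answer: -1944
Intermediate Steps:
a(P) = (-2 + P)*(P + 1/P) (a(P) = (P + 1/P)*(-2 + P) = (-2 + P)*(P + 1/P))
g(j) = 4 + 8*j (g(j) = 4 - (-4)*(j + j) = 4 - (-4)*2*j = 4 - (-8)*j = 4 + 8*j)
-27*g(a(4)) = -27*(4 + 8*(1 + 4² - 2*4 - 2/4)) = -27*(4 + 8*(1 + 16 - 8 - 2*¼)) = -27*(4 + 8*(1 + 16 - 8 - ½)) = -27*(4 + 8*(17/2)) = -27*(4 + 68) = -27*72 = -1944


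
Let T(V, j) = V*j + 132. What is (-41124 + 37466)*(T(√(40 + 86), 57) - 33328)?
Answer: 121430968 - 625518*√14 ≈ 1.1909e+8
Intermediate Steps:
T(V, j) = 132 + V*j
(-41124 + 37466)*(T(√(40 + 86), 57) - 33328) = (-41124 + 37466)*((132 + √(40 + 86)*57) - 33328) = -3658*((132 + √126*57) - 33328) = -3658*((132 + (3*√14)*57) - 33328) = -3658*((132 + 171*√14) - 33328) = -3658*(-33196 + 171*√14) = 121430968 - 625518*√14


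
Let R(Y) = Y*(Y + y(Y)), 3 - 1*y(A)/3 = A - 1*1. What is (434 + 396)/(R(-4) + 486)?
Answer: 415/203 ≈ 2.0443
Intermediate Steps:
y(A) = 12 - 3*A (y(A) = 9 - 3*(A - 1*1) = 9 - 3*(A - 1) = 9 - 3*(-1 + A) = 9 + (3 - 3*A) = 12 - 3*A)
R(Y) = Y*(12 - 2*Y) (R(Y) = Y*(Y + (12 - 3*Y)) = Y*(12 - 2*Y))
(434 + 396)/(R(-4) + 486) = (434 + 396)/(2*(-4)*(6 - 1*(-4)) + 486) = 830/(2*(-4)*(6 + 4) + 486) = 830/(2*(-4)*10 + 486) = 830/(-80 + 486) = 830/406 = 830*(1/406) = 415/203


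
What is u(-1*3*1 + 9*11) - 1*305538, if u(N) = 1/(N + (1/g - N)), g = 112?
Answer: -305426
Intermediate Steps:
u(N) = 112 (u(N) = 1/(N + (1/112 - N)) = 1/(1/112) = 112)
u(-1*3*1 + 9*11) - 1*305538 = 112 - 1*305538 = 112 - 305538 = -305426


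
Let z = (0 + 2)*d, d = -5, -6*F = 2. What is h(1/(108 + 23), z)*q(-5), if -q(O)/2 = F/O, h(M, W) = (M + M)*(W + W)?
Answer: 16/393 ≈ 0.040712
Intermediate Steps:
F = -⅓ (F = -⅙*2 = -⅓ ≈ -0.33333)
z = -10 (z = (0 + 2)*(-5) = 2*(-5) = -10)
h(M, W) = 4*M*W (h(M, W) = (2*M)*(2*W) = 4*M*W)
q(O) = 2/(3*O) (q(O) = -(-2)/(3*O) = 2/(3*O))
h(1/(108 + 23), z)*q(-5) = (4*(-10)/(108 + 23))*((⅔)/(-5)) = (4*(-10)/131)*((⅔)*(-⅕)) = (4*(1/131)*(-10))*(-2/15) = -40/131*(-2/15) = 16/393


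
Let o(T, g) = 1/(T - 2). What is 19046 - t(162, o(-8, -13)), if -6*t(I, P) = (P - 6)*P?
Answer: 11427661/600 ≈ 19046.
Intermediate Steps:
o(T, g) = 1/(-2 + T)
t(I, P) = -P*(-6 + P)/6 (t(I, P) = -(P - 6)*P/6 = -(-6 + P)*P/6 = -P*(-6 + P)/6)
19046 - t(162, o(-8, -13)) = 19046 - (6 - 1/(-2 - 8))/(6*(-2 - 8)) = 19046 - (6 - 1/(-10))/(6*(-10)) = 19046 - (-1)*(6 - 1*(-1/10))/(6*10) = 19046 - (-1)*(6 + 1/10)/(6*10) = 19046 - (-1)*61/(6*10*10) = 19046 - 1*(-61/600) = 19046 + 61/600 = 11427661/600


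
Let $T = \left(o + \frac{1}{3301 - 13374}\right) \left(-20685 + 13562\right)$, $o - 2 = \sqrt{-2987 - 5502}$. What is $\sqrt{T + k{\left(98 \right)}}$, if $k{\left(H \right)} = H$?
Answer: $\frac{\sqrt{-1435459724713 - 722737538467 i \sqrt{8489}}}{10073} \approx 566.7 - 579.04 i$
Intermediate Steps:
$o = 2 + i \sqrt{8489}$ ($o = 2 + \sqrt{-2987 - 5502} = 2 + \sqrt{-8489} = 2 + i \sqrt{8489} \approx 2.0 + 92.136 i$)
$T = - \frac{143492835}{10073} - 7123 i \sqrt{8489}$ ($T = \left(\left(2 + i \sqrt{8489}\right) + \frac{1}{3301 - 13374}\right) \left(-20685 + 13562\right) = \left(\left(2 + i \sqrt{8489}\right) + \frac{1}{-10073}\right) \left(-7123\right) = \left(\left(2 + i \sqrt{8489}\right) - \frac{1}{10073}\right) \left(-7123\right) = \left(\frac{20145}{10073} + i \sqrt{8489}\right) \left(-7123\right) = - \frac{143492835}{10073} - 7123 i \sqrt{8489} \approx -14245.0 - 6.5628 \cdot 10^{5} i$)
$\sqrt{T + k{\left(98 \right)}} = \sqrt{\left(- \frac{143492835}{10073} - 7123 i \sqrt{8489}\right) + 98} = \sqrt{- \frac{142505681}{10073} - 7123 i \sqrt{8489}}$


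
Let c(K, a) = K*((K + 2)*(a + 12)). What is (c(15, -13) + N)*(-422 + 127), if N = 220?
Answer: 10325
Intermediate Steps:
c(K, a) = K*(2 + K)*(12 + a) (c(K, a) = K*((2 + K)*(12 + a)) = K*(2 + K)*(12 + a))
(c(15, -13) + N)*(-422 + 127) = (15*(24 + 2*(-13) + 12*15 + 15*(-13)) + 220)*(-422 + 127) = (15*(24 - 26 + 180 - 195) + 220)*(-295) = (15*(-17) + 220)*(-295) = (-255 + 220)*(-295) = -35*(-295) = 10325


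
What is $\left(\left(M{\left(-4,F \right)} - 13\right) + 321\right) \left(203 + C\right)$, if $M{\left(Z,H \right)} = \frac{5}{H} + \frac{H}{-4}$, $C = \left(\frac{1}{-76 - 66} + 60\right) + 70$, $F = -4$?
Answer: $\frac{58207835}{568} \approx 1.0248 \cdot 10^{5}$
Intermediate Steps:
$C = \frac{18459}{142}$ ($C = \left(\frac{1}{-142} + 60\right) + 70 = \left(- \frac{1}{142} + 60\right) + 70 = \frac{8519}{142} + 70 = \frac{18459}{142} \approx 129.99$)
$M{\left(Z,H \right)} = \frac{5}{H} - \frac{H}{4}$ ($M{\left(Z,H \right)} = \frac{5}{H} + H \left(- \frac{1}{4}\right) = \frac{5}{H} - \frac{H}{4}$)
$\left(\left(M{\left(-4,F \right)} - 13\right) + 321\right) \left(203 + C\right) = \left(\left(\left(\frac{5}{-4} - -1\right) - 13\right) + 321\right) \left(203 + \frac{18459}{142}\right) = \left(\left(\left(5 \left(- \frac{1}{4}\right) + 1\right) - 13\right) + 321\right) \frac{47285}{142} = \left(\left(\left(- \frac{5}{4} + 1\right) - 13\right) + 321\right) \frac{47285}{142} = \left(\left(- \frac{1}{4} - 13\right) + 321\right) \frac{47285}{142} = \left(- \frac{53}{4} + 321\right) \frac{47285}{142} = \frac{1231}{4} \cdot \frac{47285}{142} = \frac{58207835}{568}$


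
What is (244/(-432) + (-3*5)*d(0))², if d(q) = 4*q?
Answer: 3721/11664 ≈ 0.31902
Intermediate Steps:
(244/(-432) + (-3*5)*d(0))² = (244/(-432) + (-3*5)*(4*0))² = (244*(-1/432) - 15*0)² = (-61/108 + 0)² = (-61/108)² = 3721/11664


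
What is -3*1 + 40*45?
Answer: 1797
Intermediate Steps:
-3*1 + 40*45 = -3 + 1800 = 1797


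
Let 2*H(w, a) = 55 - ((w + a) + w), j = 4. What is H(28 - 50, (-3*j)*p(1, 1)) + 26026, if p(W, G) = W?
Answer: 52163/2 ≈ 26082.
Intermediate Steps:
H(w, a) = 55/2 - w - a/2 (H(w, a) = (55 - ((w + a) + w))/2 = (55 - ((a + w) + w))/2 = (55 - (a + 2*w))/2 = (55 + (-a - 2*w))/2 = (55 - a - 2*w)/2 = 55/2 - w - a/2)
H(28 - 50, (-3*j)*p(1, 1)) + 26026 = (55/2 - (28 - 50) - (-3*4)/2) + 26026 = (55/2 - 1*(-22) - (-6)) + 26026 = (55/2 + 22 - ½*(-12)) + 26026 = (55/2 + 22 + 6) + 26026 = 111/2 + 26026 = 52163/2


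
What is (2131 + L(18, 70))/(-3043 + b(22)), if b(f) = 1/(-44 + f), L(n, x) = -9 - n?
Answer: -46288/66947 ≈ -0.69141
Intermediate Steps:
(2131 + L(18, 70))/(-3043 + b(22)) = (2131 + (-9 - 1*18))/(-3043 + 1/(-44 + 22)) = (2131 + (-9 - 18))/(-3043 + 1/(-22)) = (2131 - 27)/(-3043 - 1/22) = 2104/(-66947/22) = 2104*(-22/66947) = -46288/66947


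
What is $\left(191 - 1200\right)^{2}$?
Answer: $1018081$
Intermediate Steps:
$\left(191 - 1200\right)^{2} = \left(-1009\right)^{2} = 1018081$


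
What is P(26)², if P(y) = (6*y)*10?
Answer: 2433600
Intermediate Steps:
P(y) = 60*y
P(26)² = (60*26)² = 1560² = 2433600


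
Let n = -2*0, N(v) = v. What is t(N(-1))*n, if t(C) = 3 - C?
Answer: 0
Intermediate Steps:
n = 0
t(N(-1))*n = (3 - 1*(-1))*0 = (3 + 1)*0 = 4*0 = 0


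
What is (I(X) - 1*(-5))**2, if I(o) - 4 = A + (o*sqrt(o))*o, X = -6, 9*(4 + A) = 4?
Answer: -627455/81 + 392*I*sqrt(6) ≈ -7746.4 + 960.2*I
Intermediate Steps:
A = -32/9 (A = -4 + (1/9)*4 = -4 + 4/9 = -32/9 ≈ -3.5556)
I(o) = 4/9 + o**(5/2) (I(o) = 4 + (-32/9 + (o*sqrt(o))*o) = 4 + (-32/9 + o**(3/2)*o) = 4 + (-32/9 + o**(5/2)) = 4/9 + o**(5/2))
(I(X) - 1*(-5))**2 = ((4/9 + (-6)**(5/2)) - 1*(-5))**2 = ((4/9 + 36*I*sqrt(6)) + 5)**2 = (49/9 + 36*I*sqrt(6))**2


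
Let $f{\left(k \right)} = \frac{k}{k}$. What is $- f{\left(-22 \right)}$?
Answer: $-1$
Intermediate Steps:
$f{\left(k \right)} = 1$
$- f{\left(-22 \right)} = \left(-1\right) 1 = -1$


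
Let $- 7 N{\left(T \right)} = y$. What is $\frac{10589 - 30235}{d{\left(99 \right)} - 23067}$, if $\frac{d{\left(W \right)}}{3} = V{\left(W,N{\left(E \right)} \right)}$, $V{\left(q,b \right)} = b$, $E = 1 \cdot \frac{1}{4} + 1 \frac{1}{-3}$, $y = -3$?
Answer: $\frac{68761}{80730} \approx 0.85174$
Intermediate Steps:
$E = - \frac{1}{12}$ ($E = 1 \cdot \frac{1}{4} + 1 \left(- \frac{1}{3}\right) = \frac{1}{4} - \frac{1}{3} = - \frac{1}{12} \approx -0.083333$)
$N{\left(T \right)} = \frac{3}{7}$ ($N{\left(T \right)} = \left(- \frac{1}{7}\right) \left(-3\right) = \frac{3}{7}$)
$d{\left(W \right)} = \frac{9}{7}$ ($d{\left(W \right)} = 3 \cdot \frac{3}{7} = \frac{9}{7}$)
$\frac{10589 - 30235}{d{\left(99 \right)} - 23067} = \frac{10589 - 30235}{\frac{9}{7} - 23067} = - \frac{19646}{- \frac{161460}{7}} = \left(-19646\right) \left(- \frac{7}{161460}\right) = \frac{68761}{80730}$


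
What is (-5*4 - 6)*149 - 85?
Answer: -3959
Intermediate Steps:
(-5*4 - 6)*149 - 85 = (-20 - 6)*149 - 85 = -26*149 - 85 = -3874 - 85 = -3959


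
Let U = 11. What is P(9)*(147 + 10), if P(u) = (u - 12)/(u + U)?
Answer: -471/20 ≈ -23.550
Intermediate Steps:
P(u) = (-12 + u)/(11 + u) (P(u) = (u - 12)/(u + 11) = (-12 + u)/(11 + u))
P(9)*(147 + 10) = ((-12 + 9)/(11 + 9))*(147 + 10) = (-3/20)*157 = ((1/20)*(-3))*157 = -3/20*157 = -471/20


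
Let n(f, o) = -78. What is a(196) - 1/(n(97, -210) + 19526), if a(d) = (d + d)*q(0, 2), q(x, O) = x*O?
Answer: -1/19448 ≈ -5.1419e-5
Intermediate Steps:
q(x, O) = O*x
a(d) = 0 (a(d) = (d + d)*(2*0) = (2*d)*0 = 0)
a(196) - 1/(n(97, -210) + 19526) = 0 - 1/(-78 + 19526) = 0 - 1/19448 = -1/19448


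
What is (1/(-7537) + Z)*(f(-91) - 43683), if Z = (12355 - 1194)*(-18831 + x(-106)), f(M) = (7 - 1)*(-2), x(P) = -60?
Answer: 69436578876549660/7537 ≈ 9.2128e+12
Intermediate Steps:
f(M) = -12 (f(M) = 6*(-2) = -12)
Z = -210842451 (Z = (12355 - 1194)*(-18831 - 60) = 11161*(-18891) = -210842451)
(1/(-7537) + Z)*(f(-91) - 43683) = (1/(-7537) - 210842451)*(-12 - 43683) = (-1/7537 - 210842451)*(-43695) = -1589119553188/7537*(-43695) = 69436578876549660/7537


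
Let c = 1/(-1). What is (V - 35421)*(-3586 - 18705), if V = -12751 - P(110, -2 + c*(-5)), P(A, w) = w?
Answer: 1073868925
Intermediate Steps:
c = -1 (c = 1*(-1) = -1)
V = -12754 (V = -12751 - (-2 - 1*(-5)) = -12751 - (-2 + 5) = -12751 - 1*3 = -12751 - 3 = -12754)
(V - 35421)*(-3586 - 18705) = (-12754 - 35421)*(-3586 - 18705) = -48175*(-22291) = 1073868925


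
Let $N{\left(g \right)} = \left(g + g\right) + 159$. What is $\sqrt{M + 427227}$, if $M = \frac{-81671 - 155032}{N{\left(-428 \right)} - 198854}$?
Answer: $\frac{2 \sqrt{472568983180855}}{66517} \approx 653.63$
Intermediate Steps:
$N{\left(g \right)} = 159 + 2 g$ ($N{\left(g \right)} = 2 g + 159 = 159 + 2 g$)
$M = \frac{78901}{66517}$ ($M = \frac{-81671 - 155032}{\left(159 + 2 \left(-428\right)\right) - 198854} = - \frac{236703}{\left(159 - 856\right) - 198854} = - \frac{236703}{-697 - 198854} = - \frac{236703}{-199551} = \left(-236703\right) \left(- \frac{1}{199551}\right) = \frac{78901}{66517} \approx 1.1862$)
$\sqrt{M + 427227} = \sqrt{\frac{78901}{66517} + 427227} = \sqrt{\frac{28417937260}{66517}} = \frac{2 \sqrt{472568983180855}}{66517}$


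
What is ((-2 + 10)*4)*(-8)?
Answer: -256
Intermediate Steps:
((-2 + 10)*4)*(-8) = (8*4)*(-8) = 32*(-8) = -256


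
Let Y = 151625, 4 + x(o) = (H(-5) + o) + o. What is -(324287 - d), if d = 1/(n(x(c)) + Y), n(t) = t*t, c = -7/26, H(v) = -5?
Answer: -8314719004118/25640001 ≈ -3.2429e+5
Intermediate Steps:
c = -7/26 (c = -7*1/26 = -7/26 ≈ -0.26923)
x(o) = -9 + 2*o (x(o) = -4 + ((-5 + o) + o) = -4 + (-5 + 2*o) = -9 + 2*o)
n(t) = t²
d = 169/25640001 (d = 1/((-9 + 2*(-7/26))² + 151625) = 1/((-9 - 7/13)² + 151625) = 1/((-124/13)² + 151625) = 1/(15376/169 + 151625) = 1/(25640001/169) = 169/25640001 ≈ 6.5913e-6)
-(324287 - d) = -(324287 - 1*169/25640001) = -(324287 - 169/25640001) = -1*8314719004118/25640001 = -8314719004118/25640001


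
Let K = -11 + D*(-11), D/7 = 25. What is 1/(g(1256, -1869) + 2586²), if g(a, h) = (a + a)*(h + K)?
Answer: -1/2870764 ≈ -3.4834e-7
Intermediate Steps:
D = 175 (D = 7*25 = 175)
K = -1936 (K = -11 + 175*(-11) = -11 - 1925 = -1936)
g(a, h) = 2*a*(-1936 + h) (g(a, h) = (a + a)*(h - 1936) = (2*a)*(-1936 + h) = 2*a*(-1936 + h))
1/(g(1256, -1869) + 2586²) = 1/(2*1256*(-1936 - 1869) + 2586²) = 1/(2*1256*(-3805) + 6687396) = 1/(-9558160 + 6687396) = 1/(-2870764) = -1/2870764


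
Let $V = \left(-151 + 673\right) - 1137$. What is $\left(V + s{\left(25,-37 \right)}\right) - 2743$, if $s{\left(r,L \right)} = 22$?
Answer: $-3336$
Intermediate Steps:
$V = -615$ ($V = 522 - 1137 = -615$)
$\left(V + s{\left(25,-37 \right)}\right) - 2743 = \left(-615 + 22\right) - 2743 = -593 - 2743 = -3336$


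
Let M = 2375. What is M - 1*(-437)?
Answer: 2812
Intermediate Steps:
M - 1*(-437) = 2375 - 1*(-437) = 2375 + 437 = 2812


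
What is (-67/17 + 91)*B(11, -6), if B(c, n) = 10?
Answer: 14800/17 ≈ 870.59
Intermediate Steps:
(-67/17 + 91)*B(11, -6) = (-67/17 + 91)*10 = (1480/17)*10 = 14800/17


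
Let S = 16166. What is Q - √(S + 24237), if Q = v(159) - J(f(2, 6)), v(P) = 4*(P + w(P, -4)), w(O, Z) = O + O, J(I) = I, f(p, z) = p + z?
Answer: 1900 - √40403 ≈ 1699.0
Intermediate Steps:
w(O, Z) = 2*O
v(P) = 12*P (v(P) = 4*(P + 2*P) = 4*(3*P) = 12*P)
Q = 1900 (Q = 12*159 - (2 + 6) = 1908 - 1*8 = 1908 - 8 = 1900)
Q - √(S + 24237) = 1900 - √(16166 + 24237) = 1900 - √40403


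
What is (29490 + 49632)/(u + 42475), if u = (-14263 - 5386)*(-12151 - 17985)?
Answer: 26374/197394913 ≈ 0.00013361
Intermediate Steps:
u = 592142264 (u = -19649*(-30136) = 592142264)
(29490 + 49632)/(u + 42475) = (29490 + 49632)/(592142264 + 42475) = 79122/592184739 = 79122*(1/592184739) = 26374/197394913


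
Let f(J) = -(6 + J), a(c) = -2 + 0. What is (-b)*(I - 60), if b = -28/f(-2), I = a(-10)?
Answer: 434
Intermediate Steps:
a(c) = -2
I = -2
f(J) = -6 - J
b = 7 (b = -28/(-6 - 1*(-2)) = -28/(-6 + 2) = -28/(-4) = -28*(-1/4) = 7)
(-b)*(I - 60) = (-1*7)*(-2 - 60) = -7*(-62) = 434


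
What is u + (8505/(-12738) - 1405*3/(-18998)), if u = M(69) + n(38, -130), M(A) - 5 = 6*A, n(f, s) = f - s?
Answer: 11828672689/20166377 ≈ 586.55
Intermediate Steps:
M(A) = 5 + 6*A
u = 587 (u = (5 + 6*69) + (38 - 1*(-130)) = (5 + 414) + (38 + 130) = 419 + 168 = 587)
u + (8505/(-12738) - 1405*3/(-18998)) = 587 + (8505/(-12738) - 1405*3/(-18998)) = 587 + (8505*(-1/12738) - 4215*(-1/18998)) = 587 + (-2835/4246 + 4215/18998) = 587 - 8990610/20166377 = 11828672689/20166377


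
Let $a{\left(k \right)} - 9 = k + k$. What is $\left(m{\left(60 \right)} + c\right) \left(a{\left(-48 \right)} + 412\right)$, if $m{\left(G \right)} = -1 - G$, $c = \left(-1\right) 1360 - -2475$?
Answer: $342550$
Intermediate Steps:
$c = 1115$ ($c = -1360 + 2475 = 1115$)
$a{\left(k \right)} = 9 + 2 k$ ($a{\left(k \right)} = 9 + \left(k + k\right) = 9 + 2 k$)
$\left(m{\left(60 \right)} + c\right) \left(a{\left(-48 \right)} + 412\right) = \left(\left(-1 - 60\right) + 1115\right) \left(\left(9 + 2 \left(-48\right)\right) + 412\right) = \left(\left(-1 - 60\right) + 1115\right) \left(\left(9 - 96\right) + 412\right) = \left(-61 + 1115\right) \left(-87 + 412\right) = 1054 \cdot 325 = 342550$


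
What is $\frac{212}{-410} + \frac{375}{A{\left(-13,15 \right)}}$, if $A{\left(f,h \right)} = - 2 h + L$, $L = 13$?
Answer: $- \frac{78677}{3485} \approx -22.576$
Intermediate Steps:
$A{\left(f,h \right)} = 13 - 2 h$ ($A{\left(f,h \right)} = - 2 h + 13 = 13 - 2 h$)
$\frac{212}{-410} + \frac{375}{A{\left(-13,15 \right)}} = \frac{212}{-410} + \frac{375}{13 - 30} = 212 \left(- \frac{1}{410}\right) + \frac{375}{13 - 30} = - \frac{106}{205} + \frac{375}{-17} = - \frac{106}{205} + 375 \left(- \frac{1}{17}\right) = - \frac{106}{205} - \frac{375}{17} = - \frac{78677}{3485}$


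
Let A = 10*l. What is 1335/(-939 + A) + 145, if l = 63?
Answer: 14490/103 ≈ 140.68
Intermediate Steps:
A = 630 (A = 10*63 = 630)
1335/(-939 + A) + 145 = 1335/(-939 + 630) + 145 = 1335/(-309) + 145 = -1/309*1335 + 145 = -445/103 + 145 = 14490/103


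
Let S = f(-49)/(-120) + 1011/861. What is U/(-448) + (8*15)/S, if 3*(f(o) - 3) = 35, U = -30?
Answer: 694717995/6086752 ≈ 114.14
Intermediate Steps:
f(o) = 44/3 (f(o) = 3 + (⅓)*35 = 3 + 35/3 = 44/3)
S = 27173/25830 (S = (44/3)/(-120) + 1011/861 = (44/3)*(-1/120) + 1011*(1/861) = -11/90 + 337/287 = 27173/25830 ≈ 1.0520)
U/(-448) + (8*15)/S = -30/(-448) + (8*15)/(27173/25830) = -30*(-1/448) + 120*(25830/27173) = 15/224 + 3099600/27173 = 694717995/6086752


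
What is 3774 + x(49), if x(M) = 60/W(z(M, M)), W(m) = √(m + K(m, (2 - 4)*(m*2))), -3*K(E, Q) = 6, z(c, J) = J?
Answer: 3774 + 60*√47/47 ≈ 3782.8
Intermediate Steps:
K(E, Q) = -2 (K(E, Q) = -⅓*6 = -2)
W(m) = √(-2 + m) (W(m) = √(m - 2) = √(-2 + m))
x(M) = 60/√(-2 + M) (x(M) = 60/(√(-2 + M)) = 60/√(-2 + M))
3774 + x(49) = 3774 + 60/√(-2 + 49) = 3774 + 60/√47 = 3774 + 60*(√47/47) = 3774 + 60*√47/47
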